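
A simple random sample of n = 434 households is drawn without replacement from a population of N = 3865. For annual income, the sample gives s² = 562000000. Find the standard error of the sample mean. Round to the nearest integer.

Under SRS without replacement, Var(ȳ) = (1 − f)·s²/n with f = n/N = 434/3865 = 0.11228978.
Var(ȳ) = (1 − 0.11228978)·562000000/434 = 0.88771022·1.2949309 × 10^6 = 1.1495234 × 10^6.
SE(ȳ) = √(1.1495234 × 10^6) = 1072.

1072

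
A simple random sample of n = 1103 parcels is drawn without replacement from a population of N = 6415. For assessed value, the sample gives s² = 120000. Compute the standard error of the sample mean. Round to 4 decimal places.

Under SRS without replacement, Var(ȳ) = (1 − f)·s²/n with f = n/N = 1103/6415 = 0.17194076.
Var(ȳ) = (1 − 0.17194076)·120000/1103 = 0.82805924·108.7942 = 90.08804.
SE(ȳ) = √(90.08804) = 9.4915.

9.4915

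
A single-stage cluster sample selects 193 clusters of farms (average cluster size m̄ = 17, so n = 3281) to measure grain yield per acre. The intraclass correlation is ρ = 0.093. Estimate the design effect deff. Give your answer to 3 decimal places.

2.488

deff = 1 + (17 − 1)·0.093 = 1 + 1.488 = 2.488.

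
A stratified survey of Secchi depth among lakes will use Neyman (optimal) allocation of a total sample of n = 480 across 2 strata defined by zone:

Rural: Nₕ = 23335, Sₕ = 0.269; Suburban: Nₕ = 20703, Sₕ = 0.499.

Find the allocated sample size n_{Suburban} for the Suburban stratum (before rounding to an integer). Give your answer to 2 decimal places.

Neyman allocation: nₕ = n·NₕSₕ / Σⱼ NⱼSⱼ.
Σ NⱼSⱼ = 23335·0.269 + 20703·0.499 = 16607.912.
n_{Suburban} = 480·20703·0.499 / 16607.912 = 298.58.

298.58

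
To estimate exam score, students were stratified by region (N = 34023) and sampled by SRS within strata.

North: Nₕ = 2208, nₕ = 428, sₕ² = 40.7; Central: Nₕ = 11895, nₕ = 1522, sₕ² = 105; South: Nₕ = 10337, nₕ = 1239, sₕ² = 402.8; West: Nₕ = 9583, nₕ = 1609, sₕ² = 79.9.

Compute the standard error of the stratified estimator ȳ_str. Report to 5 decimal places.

Var(ȳ_str) = Σₕ Wₕ²(1 − fₕ)sₕ²/nₕ with Wₕ = Nₕ/N, N = 34023.
North: Wₕ = 0.06489728; term = 0.06489728²·(1 − 0.19384058)·40.7/428 = 3.2286763 × 10^-4.
Central: Wₕ = 0.34961644; term = 0.34961644²·(1 − 0.12795292)·105/1522 = 0.0073535705.
South: Wₕ = 0.30382388; term = 0.30382388²·(1 − 0.11986069)·402.8/1239 = 0.026412736.
West: Wₕ = 0.28166240; term = 0.28166240²·(1 − 0.16790149)·79.9/1609 = 0.0032781079.
Sum = 0.037367282.
SE = √(0.037367282) = 0.19331.

0.19331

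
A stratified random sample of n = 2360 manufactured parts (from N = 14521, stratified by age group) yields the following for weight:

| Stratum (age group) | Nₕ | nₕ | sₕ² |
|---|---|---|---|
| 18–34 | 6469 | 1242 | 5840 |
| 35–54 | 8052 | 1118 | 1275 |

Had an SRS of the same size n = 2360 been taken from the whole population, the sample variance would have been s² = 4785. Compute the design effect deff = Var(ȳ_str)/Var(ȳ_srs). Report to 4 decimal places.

0.6219

Var(ȳ_str) = Σ Wₕ²(1−fₕ)sₕ²/nₕ with Wₕ = Nₕ/14521:
  18–34: (6469/14521)²·(1−1242/6469)·5840/1242 = 0.75402866
  35–54: (8052/14521)²·(1−1118/8052)·1275/1118 = 0.3019694
  → Var(ȳ_str) = 1.0559981.
Var(ȳ_srs) = (1 − 2360/14521)·4785/2360 = 1.6980196.
deff = 1.0559981 / 1.6980196 = 0.6219.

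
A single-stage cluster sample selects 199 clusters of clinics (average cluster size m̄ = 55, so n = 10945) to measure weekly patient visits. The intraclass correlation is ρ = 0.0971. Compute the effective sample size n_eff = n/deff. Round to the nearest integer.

deff = 1 + (55 − 1)·0.0971 = 1 + 5.2434 = 6.2434.
n_eff = 10945 / 6.2434 = 1753.

1753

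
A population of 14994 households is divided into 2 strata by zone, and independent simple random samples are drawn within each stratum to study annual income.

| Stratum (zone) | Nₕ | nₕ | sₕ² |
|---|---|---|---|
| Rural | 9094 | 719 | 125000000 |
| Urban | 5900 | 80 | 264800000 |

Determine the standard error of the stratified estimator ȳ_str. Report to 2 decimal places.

Var(ȳ_str) = Σₕ Wₕ²(1 − fₕ)sₕ²/nₕ with Wₕ = Nₕ/N, N = 14994.
Rural: Wₕ = 0.60650927; term = 0.60650927²·(1 − 0.07906312)·125000000/719 = 58896.01.
Urban: Wₕ = 0.39349073; term = 0.39349073²·(1 − 0.01355932)·264800000/80 = 505554.5.
Sum = 564450.51.
SE = √(564450.51) = 751.30.

751.30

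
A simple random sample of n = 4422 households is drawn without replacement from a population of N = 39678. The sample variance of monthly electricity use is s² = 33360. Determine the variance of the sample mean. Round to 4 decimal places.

6.7033

Under SRS without replacement, Var(ȳ) = (1 − f)·s²/n with f = n/N = 4422/39678 = 0.11144715.
Var(ȳ) = (1 − 0.11144715)·33360/4422 = 0.88855285·7.5440977 = 6.7033295.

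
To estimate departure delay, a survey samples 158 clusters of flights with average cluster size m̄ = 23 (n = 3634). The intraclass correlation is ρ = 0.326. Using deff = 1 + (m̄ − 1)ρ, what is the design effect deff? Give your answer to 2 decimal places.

8.17

deff = 1 + (23 − 1)·0.326 = 1 + 7.172 = 8.172.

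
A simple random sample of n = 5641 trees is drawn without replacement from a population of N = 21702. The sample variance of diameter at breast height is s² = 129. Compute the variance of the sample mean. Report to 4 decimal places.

Under SRS without replacement, Var(ȳ) = (1 − f)·s²/n with f = n/N = 5641/21702 = 0.25992996.
Var(ȳ) = (1 − 0.25992996)·129/5641 = 0.74007004·0.022868286 = 0.016924133.

0.0169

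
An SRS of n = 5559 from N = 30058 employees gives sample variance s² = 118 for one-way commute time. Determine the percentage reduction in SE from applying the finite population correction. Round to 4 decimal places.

f = n/N = 5559/30058 = 0.18494244.
SE_no-fpc = √(s²/n) = 0.14569434; SE_fpc = √((1−f)s²/n) = 0.13153363.
Ratio = √(1−f) = 0.90280538. Reduction = 100·(1 − 0.90280538) = 9.7195%.

9.7195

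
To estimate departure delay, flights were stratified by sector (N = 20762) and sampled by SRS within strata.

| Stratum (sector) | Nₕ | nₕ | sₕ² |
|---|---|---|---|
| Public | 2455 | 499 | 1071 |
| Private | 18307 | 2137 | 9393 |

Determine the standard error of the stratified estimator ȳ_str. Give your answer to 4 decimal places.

Var(ȳ_str) = Σₕ Wₕ²(1 − fₕ)sₕ²/nₕ with Wₕ = Nₕ/N, N = 20762.
Public: Wₕ = 0.11824487; term = 0.11824487²·(1 − 0.20325866)·1071/499 = 0.023909522.
Private: Wₕ = 0.88175513; term = 0.88175513²·(1 − 0.11673130)·9393/2137 = 3.0184823.
Sum = 3.0423918.
SE = √(3.0423918) = 1.7442.

1.7442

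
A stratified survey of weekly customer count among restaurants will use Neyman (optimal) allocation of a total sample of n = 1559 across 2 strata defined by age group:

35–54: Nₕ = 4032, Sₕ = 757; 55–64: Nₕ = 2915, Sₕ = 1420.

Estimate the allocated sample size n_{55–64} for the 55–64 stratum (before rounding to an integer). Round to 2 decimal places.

897.33

Neyman allocation: nₕ = n·NₕSₕ / Σⱼ NⱼSⱼ.
Σ NⱼSⱼ = 4032·757 + 2915·1420 = 7.191524 × 10^6.
n_{55–64} = 1559·2915·1420 / (7.191524 × 10^6) = 897.33.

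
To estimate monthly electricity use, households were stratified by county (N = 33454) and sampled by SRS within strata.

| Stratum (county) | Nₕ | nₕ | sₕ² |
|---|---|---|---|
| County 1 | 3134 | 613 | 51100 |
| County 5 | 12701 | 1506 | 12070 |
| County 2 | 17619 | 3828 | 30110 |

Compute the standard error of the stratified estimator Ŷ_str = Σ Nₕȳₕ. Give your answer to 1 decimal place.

60905.2

Var(Ŷ_str) = Σₕ Nₕ²(1 − fₕ)sₕ²/nₕ.
County 1: 3134²·(1 − 613/3134)·51100/613 = 6.5861598 × 10^8.
County 5: 12701²·(1 − 1506/12701)·12070/1506 = 1.1395787 × 10^9.
County 2: 17619²·(1 − 3828/17619)·30110/3828 = 1.9112427 × 10^9.
Sum = 3.7094374 × 10^9.
SE = √(3.7094374 × 10^9) = 60905.2.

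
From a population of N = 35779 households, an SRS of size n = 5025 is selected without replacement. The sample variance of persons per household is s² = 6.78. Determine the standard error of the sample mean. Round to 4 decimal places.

0.0341

Under SRS without replacement, Var(ȳ) = (1 − f)·s²/n with f = n/N = 5025/35779 = 0.14044551.
Var(ȳ) = (1 − 0.14044551)·6.78/5025 = 0.85955449·0.0013492537 = 0.0011597571.
SE(ȳ) = √(0.0011597571) = 0.0341.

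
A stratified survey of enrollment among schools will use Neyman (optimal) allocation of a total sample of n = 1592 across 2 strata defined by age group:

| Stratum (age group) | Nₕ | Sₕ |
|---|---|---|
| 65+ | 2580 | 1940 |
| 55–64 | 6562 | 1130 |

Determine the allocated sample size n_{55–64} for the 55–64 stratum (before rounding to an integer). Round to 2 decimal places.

950.45

Neyman allocation: nₕ = n·NₕSₕ / Σⱼ NⱼSⱼ.
Σ NⱼSⱼ = 2580·1940 + 6562·1130 = 1.242026 × 10^7.
n_{55–64} = 1592·6562·1130 / (1.242026 × 10^7) = 950.45.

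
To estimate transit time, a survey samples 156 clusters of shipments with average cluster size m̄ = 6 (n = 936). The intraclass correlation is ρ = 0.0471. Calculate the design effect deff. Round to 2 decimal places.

1.24

deff = 1 + (6 − 1)·0.0471 = 1 + 0.2355 = 1.2355.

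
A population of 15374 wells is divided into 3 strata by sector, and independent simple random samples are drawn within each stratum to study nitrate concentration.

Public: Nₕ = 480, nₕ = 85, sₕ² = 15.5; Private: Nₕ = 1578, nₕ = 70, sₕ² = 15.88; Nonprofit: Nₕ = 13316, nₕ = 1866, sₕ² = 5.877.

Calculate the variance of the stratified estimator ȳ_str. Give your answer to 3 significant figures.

Var(ȳ_str) = Σₕ Wₕ²(1 − fₕ)sₕ²/nₕ with Wₕ = Nₕ/N, N = 15374.
Public: Wₕ = 0.03122154; term = 0.03122154²·(1 − 0.17708333)·15.5/85 = 1.4627744 × 10^-4.
Private: Wₕ = 0.10264082; term = 0.10264082²·(1 − 0.04435995)·15.88/70 = 0.0022839524.
Nonprofit: Wₕ = 0.86613763; term = 0.86613763²·(1 − 0.14013217)·5.877/1866 = 0.0020316532.
Sum = 0.004461883.

0.00446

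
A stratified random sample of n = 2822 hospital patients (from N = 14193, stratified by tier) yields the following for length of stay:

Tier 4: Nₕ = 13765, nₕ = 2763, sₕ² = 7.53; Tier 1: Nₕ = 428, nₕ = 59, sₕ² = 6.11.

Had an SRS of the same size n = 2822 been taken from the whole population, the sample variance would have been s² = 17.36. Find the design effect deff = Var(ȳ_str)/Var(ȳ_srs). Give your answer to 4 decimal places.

0.4322

Var(ȳ_str) = Σ Wₕ²(1−fₕ)sₕ²/nₕ with Wₕ = Nₕ/14193:
  Tier 4: (13765/14193)²·(1−2763/13765)·7.53/2763 = 0.0020488659
  Tier 1: (428/14193)²·(1−59/428)·6.11/59 = 8.1191568 × 10^-5
  → Var(ȳ_str) = 0.0021300575.
Var(ȳ_srs) = (1 − 2822/14193)·17.36/2822 = 0.0049285273.
deff = 0.0021300575 / 0.0049285273 = 0.4322.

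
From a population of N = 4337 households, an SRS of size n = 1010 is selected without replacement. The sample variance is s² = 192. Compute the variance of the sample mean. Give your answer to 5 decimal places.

Under SRS without replacement, Var(ȳ) = (1 − f)·s²/n with f = n/N = 1010/4337 = 0.23287987.
Var(ȳ) = (1 − 0.23287987)·192/1010 = 0.76712013·0.19009901 = 0.14582878.

0.14583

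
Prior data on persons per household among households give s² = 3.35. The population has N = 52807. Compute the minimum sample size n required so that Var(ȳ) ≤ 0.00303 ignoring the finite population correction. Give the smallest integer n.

1106

Without fpc, n₀ = s²/D = 3.35/0.00303 = 1105.6106.
Rounding up, n = 1106.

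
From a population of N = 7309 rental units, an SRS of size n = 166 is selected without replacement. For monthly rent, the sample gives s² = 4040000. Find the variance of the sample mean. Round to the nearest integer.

23785

Under SRS without replacement, Var(ȳ) = (1 − f)·s²/n with f = n/N = 166/7309 = 0.02271173.
Var(ȳ) = (1 − 0.02271173)·4040000/166 = 0.97728827·24337.349 = 23784.606.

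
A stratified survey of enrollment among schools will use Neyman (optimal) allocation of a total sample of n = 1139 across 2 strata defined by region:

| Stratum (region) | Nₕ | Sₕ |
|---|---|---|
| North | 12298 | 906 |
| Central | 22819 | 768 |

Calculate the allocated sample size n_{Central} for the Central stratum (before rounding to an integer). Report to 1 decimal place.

Neyman allocation: nₕ = n·NₕSₕ / Σⱼ NⱼSⱼ.
Σ NⱼSⱼ = 12298·906 + 22819·768 = 2.866698 × 10^7.
n_{Central} = 1139·22819·768 / (2.866698 × 10^7) = 696.3.

696.3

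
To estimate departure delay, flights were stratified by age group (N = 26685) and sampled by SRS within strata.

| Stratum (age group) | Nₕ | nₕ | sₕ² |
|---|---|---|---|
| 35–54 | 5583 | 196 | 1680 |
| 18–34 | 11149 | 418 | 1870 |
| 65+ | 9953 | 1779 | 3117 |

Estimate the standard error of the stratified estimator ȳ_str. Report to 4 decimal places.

1.1462

Var(ȳ_str) = Σₕ Wₕ²(1 − fₕ)sₕ²/nₕ with Wₕ = Nₕ/N, N = 26685.
35–54: Wₕ = 0.20921866; term = 0.20921866²·(1 − 0.03510657)·1680/196 = 0.3620207.
18–34: Wₕ = 0.41780026; term = 0.41780026²·(1 − 0.03749215)·1870/418 = 0.75163504.
65+: Wₕ = 0.37298108; term = 0.37298108²·(1 − 0.17874008)·3117/1779 = 0.20017742.
Sum = 1.3138332.
SE = √(1.3138332) = 1.1462.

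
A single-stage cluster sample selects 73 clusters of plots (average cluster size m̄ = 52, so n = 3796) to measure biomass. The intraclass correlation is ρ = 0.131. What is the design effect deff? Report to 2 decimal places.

7.68

deff = 1 + (52 − 1)·0.131 = 1 + 6.681 = 7.681.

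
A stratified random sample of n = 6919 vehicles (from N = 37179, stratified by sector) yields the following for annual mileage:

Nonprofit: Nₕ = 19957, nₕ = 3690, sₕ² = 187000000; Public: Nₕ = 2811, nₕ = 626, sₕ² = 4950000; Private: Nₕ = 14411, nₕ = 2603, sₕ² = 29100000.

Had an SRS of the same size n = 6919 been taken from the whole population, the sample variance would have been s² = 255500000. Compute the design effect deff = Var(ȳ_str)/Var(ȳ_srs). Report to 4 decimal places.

Var(ȳ_str) = Σ Wₕ²(1−fₕ)sₕ²/nₕ with Wₕ = Nₕ/37179:
  Nonprofit: (19957/37179)²·(1−3690/19957)·187000000/3690 = 11902.072
  Public: (2811/37179)²·(1−626/2811)·4950000/626 = 35.13563
  Private: (14411/37179)²·(1−2603/14411)·29100000/2603 = 1376.239
  → Var(ȳ_str) = 13313.447.
Var(ȳ_srs) = (1 − 6919/37179)·255500000/6919 = 30055.143.
deff = 13313.447 / 30055.143 = 0.4430.

0.4430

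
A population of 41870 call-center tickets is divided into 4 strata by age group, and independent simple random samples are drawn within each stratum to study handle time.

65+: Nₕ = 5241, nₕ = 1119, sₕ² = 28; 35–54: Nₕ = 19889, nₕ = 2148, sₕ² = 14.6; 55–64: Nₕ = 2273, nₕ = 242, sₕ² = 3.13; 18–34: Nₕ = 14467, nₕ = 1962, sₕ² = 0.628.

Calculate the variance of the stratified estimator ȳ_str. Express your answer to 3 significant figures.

0.00174

Var(ȳ_str) = Σₕ Wₕ²(1 − fₕ)sₕ²/nₕ with Wₕ = Nₕ/N, N = 41870.
65+: Wₕ = 0.12517316; term = 0.12517316²·(1 − 0.21350887)·28/1119 = 3.0835015 × 10^-4.
35–54: Wₕ = 0.47501791; term = 0.47501791²·(1 − 0.10799940)·14.6/2148 = 0.0013680555.
55–64: Wₕ = 0.05428708; term = 0.05428708²·(1 − 0.10646722)·3.13/242 = 3.405904 × 10^-5.
18–34: Wₕ = 0.34552185; term = 0.34552185²·(1 − 0.13561899)·0.628/1962 = 3.3030633 × 10^-5.
Sum = 0.0017434953.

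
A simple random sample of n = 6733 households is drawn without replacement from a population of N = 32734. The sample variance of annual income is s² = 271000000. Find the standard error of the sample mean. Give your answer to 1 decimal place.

Under SRS without replacement, Var(ȳ) = (1 − f)·s²/n with f = n/N = 6733/32734 = 0.20568828.
Var(ȳ) = (1 − 0.20568828)·271000000/6733 = 0.79431172·40249.517 = 31970.664.
SE(ȳ) = √(31970.664) = 178.8.

178.8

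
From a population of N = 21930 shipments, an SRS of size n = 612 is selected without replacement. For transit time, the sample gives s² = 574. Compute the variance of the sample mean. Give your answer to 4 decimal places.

0.9117

Under SRS without replacement, Var(ȳ) = (1 − f)·s²/n with f = n/N = 612/21930 = 0.02790698.
Var(ȳ) = (1 − 0.02790698)·574/612 = 0.97209302·0.9379085 = 0.91173431.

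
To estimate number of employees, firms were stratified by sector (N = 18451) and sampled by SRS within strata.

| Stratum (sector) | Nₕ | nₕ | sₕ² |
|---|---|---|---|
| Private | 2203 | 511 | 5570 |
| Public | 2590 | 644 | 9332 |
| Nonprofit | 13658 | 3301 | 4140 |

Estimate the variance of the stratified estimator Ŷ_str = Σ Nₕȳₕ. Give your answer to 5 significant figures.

2.9107 × 10^8

Var(Ŷ_str) = Σₕ Nₕ²(1 − fₕ)sₕ²/nₕ.
Private: 2203²·(1 − 511/2203)·5570/511 = 4.0630218 × 10^7.
Public: 2590²·(1 − 644/2590)·9332/644 = 7.3035072 × 10^7.
Nonprofit: 13658²·(1 − 3301/13658)·4140/3301 = 1.774091 × 10^8.
Sum = 2.9107439 × 10^8.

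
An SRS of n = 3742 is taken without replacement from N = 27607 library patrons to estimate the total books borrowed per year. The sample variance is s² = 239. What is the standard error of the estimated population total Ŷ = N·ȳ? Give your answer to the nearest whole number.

Var(Ŷ) = N²·Var(ȳ) = N²·(1 − n/N)·s²/n.
f = 3742/27607 = 0.13554533; Var(ȳ) = 0.86445467·239/3742 = 0.055212364.
Var(Ŷ) = 27607² · 0.055212364 = 4.2079907 × 10^7.
SE(Ŷ) = √(4.2079907 × 10^7) = 6487.

6487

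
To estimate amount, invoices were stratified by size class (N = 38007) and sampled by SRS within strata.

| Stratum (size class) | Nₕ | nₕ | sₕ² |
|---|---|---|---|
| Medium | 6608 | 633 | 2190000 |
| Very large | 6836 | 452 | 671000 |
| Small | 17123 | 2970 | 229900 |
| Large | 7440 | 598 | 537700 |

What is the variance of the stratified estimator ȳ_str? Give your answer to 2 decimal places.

Var(ȳ_str) = Σₕ Wₕ²(1 − fₕ)sₕ²/nₕ with Wₕ = Nₕ/N, N = 38007.
Medium: Wₕ = 0.17386271; term = 0.17386271²·(1 − 0.09579298)·2190000/633 = 94.562984.
Very large: Wₕ = 0.17986160; term = 0.17986160²·(1 − 0.06612054)·671000/452 = 44.848904.
Small: Wₕ = 0.45052227; term = 0.45052227²·(1 − 0.17345091)·229900/2970 = 12.986248.
Large: Wₕ = 0.19575341; term = 0.19575341²·(1 − 0.08037634)·537700/598 = 31.686019.
Sum = 184.08416.

184.08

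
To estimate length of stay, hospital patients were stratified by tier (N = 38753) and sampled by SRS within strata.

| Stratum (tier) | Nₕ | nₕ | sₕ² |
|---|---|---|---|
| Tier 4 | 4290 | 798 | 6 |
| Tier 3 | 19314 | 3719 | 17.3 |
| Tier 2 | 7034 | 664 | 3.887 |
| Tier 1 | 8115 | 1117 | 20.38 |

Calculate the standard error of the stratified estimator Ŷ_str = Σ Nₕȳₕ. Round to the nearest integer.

1677

Var(Ŷ_str) = Σₕ Nₕ²(1 − fₕ)sₕ²/nₕ.
Tier 4: 4290²·(1 − 798/4290)·6/798 = 112636.69.
Tier 3: 19314²·(1 − 3719/19314)·17.3/3719 = 1.4011271 × 10^6.
Tier 2: 7034²·(1 − 664/7034)·3.887/664 = 262293.94.
Tier 1: 8115²·(1 − 1117/8115)·20.38/1117 = 1.0361281 × 10^6.
Sum = 2.8121858 × 10^6.
SE = √(2.8121858 × 10^6) = 1677.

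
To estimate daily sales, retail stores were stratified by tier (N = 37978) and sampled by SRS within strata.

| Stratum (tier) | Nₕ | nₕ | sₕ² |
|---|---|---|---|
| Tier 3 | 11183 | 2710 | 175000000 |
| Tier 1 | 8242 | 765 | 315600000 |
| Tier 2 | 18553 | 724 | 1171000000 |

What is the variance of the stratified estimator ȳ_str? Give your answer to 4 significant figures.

Var(ȳ_str) = Σₕ Wₕ²(1 − fₕ)sₕ²/nₕ with Wₕ = Nₕ/N, N = 37978.
Tier 3: Wₕ = 0.29445995; term = 0.29445995²·(1 − 0.24233211)·175000000/2710 = 4242.2876.
Tier 1: Wₕ = 0.21702038; term = 0.21702038²·(1 − 0.09281728)·315600000/765 = 17626.714.
Tier 2: Wₕ = 0.48851967; term = 0.48851967²·(1 − 0.03902334)·1171000000/724 = 370932.83.
Sum = 392801.83.

392800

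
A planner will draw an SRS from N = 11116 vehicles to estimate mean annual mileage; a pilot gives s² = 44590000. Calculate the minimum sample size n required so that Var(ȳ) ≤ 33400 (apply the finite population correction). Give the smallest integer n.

Without fpc, n₀ = s²/D = 44590000/33400 = 1335.0299.
With fpc, (1 − n/N)·s²/n ≤ D requires n ≥ n₀/(1 + n₀/N) = 1335.0299/(1 + 1335.0299/11116) = 1191.8847.
Rounding up, n = 1192.

1192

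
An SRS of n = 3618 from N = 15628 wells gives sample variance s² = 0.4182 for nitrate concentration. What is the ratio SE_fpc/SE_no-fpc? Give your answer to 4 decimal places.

0.8766

f = n/N = 3618/15628 = 0.23150755.
SE_no-fpc = √(s²/n) = 0.01075122; SE_fpc = √((1−f)s²/n) = 0.009424917.
Ratio = √(1−f) = 0.87663701.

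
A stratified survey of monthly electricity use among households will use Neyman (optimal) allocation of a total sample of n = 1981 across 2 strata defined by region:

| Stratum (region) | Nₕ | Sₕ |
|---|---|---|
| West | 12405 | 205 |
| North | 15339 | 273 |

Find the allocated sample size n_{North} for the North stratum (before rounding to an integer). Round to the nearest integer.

Neyman allocation: nₕ = n·NₕSₕ / Σⱼ NⱼSⱼ.
Σ NⱼSⱼ = 12405·205 + 15339·273 = 6.730572 × 10^6.
n_{North} = 1981·15339·273 / (6.730572 × 10^6) = 1233.

1233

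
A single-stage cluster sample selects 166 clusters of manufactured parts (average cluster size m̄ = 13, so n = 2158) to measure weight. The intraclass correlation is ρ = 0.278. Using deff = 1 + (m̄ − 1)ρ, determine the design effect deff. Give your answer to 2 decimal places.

4.34

deff = 1 + (13 − 1)·0.278 = 1 + 3.336 = 4.336.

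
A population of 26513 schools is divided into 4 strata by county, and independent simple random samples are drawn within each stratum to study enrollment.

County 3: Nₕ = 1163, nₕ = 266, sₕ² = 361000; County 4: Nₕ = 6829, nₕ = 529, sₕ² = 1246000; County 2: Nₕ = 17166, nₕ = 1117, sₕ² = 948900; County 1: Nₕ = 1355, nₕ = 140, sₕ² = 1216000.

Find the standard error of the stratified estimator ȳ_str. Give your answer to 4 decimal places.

22.3485

Var(ȳ_str) = Σₕ Wₕ²(1 − fₕ)sₕ²/nₕ with Wₕ = Nₕ/N, N = 26513.
County 3: Wₕ = 0.04386527; term = 0.04386527²·(1 − 0.22871883)·361000/266 = 2.0140951.
County 4: Wₕ = 0.25757176; term = 0.25757176²·(1 − 0.07746376)·1246000/529 = 144.15918.
County 2: Wₕ = 0.64745596; term = 0.64745596²·(1 − 0.06507049)·948900/1117 = 332.94049.
County 1: Wₕ = 0.05110700; term = 0.05110700²·(1 − 0.10332103)·1216000/140 = 20.342455.
Sum = 499.45622.
SE = √(499.45622) = 22.3485.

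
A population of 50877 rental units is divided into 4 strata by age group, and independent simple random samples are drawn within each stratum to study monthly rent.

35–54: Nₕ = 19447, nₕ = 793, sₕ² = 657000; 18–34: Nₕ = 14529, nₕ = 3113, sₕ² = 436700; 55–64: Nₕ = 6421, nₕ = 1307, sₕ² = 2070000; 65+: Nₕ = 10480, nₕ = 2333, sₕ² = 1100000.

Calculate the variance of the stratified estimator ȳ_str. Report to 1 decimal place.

160.7

Var(ȳ_str) = Σₕ Wₕ²(1 − fₕ)sₕ²/nₕ with Wₕ = Nₕ/N, N = 50877.
35–54: Wₕ = 0.38223559; term = 0.38223559²·(1 − 0.04077750)·657000/793 = 116.11111.
18–34: Wₕ = 0.28557108; term = 0.28557108²·(1 − 0.21426113)·436700/3113 = 8.9889873.
55–64: Wₕ = 0.12620634; term = 0.12620634²·(1 − 0.20355085)·2070000/1307 = 20.09163.
65+: Wₕ = 0.20598699; term = 0.20598699²·(1 − 0.22261450)·1100000/2333 = 15.552276.
Sum = 160.744.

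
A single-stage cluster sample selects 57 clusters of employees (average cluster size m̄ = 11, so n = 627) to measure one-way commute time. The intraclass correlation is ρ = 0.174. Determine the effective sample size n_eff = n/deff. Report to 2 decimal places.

228.83

deff = 1 + (11 − 1)·0.174 = 1 + 1.74 = 2.74.
n_eff = 627 / 2.74 = 228.83.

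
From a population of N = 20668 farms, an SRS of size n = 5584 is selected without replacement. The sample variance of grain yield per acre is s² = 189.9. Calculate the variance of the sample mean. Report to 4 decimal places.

0.0248

Under SRS without replacement, Var(ȳ) = (1 − f)·s²/n with f = n/N = 5584/20668 = 0.27017612.
Var(ȳ) = (1 − 0.27017612)·189.9/5584 = 0.72982388·0.03400788 = 0.024819763.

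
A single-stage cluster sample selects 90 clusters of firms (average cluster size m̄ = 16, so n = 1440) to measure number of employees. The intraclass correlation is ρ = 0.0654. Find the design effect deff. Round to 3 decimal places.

1.981

deff = 1 + (16 − 1)·0.0654 = 1 + 0.981 = 1.981.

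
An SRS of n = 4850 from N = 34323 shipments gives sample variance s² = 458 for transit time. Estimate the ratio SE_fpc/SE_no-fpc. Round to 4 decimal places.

0.9267

f = n/N = 4850/34323 = 0.14130466.
SE_no-fpc = √(s²/n) = 0.30729951; SE_fpc = √((1−f)s²/n) = 0.2847616.
Ratio = √(1−f) = 0.92665815.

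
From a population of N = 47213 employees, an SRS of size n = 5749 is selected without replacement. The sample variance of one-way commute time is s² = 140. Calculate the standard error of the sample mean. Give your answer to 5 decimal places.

Under SRS without replacement, Var(ȳ) = (1 − f)·s²/n with f = n/N = 5749/47213 = 0.12176731.
Var(ȳ) = (1 − 0.12176731)·140/5749 = 0.87823269·0.024352061 = 0.021386776.
SE(ȳ) = √(0.021386776) = 0.14624.

0.14624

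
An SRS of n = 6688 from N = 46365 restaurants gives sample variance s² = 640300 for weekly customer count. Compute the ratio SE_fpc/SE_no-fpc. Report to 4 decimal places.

f = n/N = 6688/46365 = 0.14424674.
SE_no-fpc = √(s²/n) = 9.7846122; SE_fpc = √((1−f)s²/n) = 9.0514447.
Ratio = √(1−f) = 0.92506933.

0.9251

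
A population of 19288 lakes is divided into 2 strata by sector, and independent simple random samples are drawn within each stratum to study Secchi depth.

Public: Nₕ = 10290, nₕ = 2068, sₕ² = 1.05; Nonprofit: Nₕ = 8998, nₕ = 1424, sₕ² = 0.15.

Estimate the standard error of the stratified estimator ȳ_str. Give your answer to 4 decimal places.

0.0116

Var(ȳ_str) = Σₕ Wₕ²(1 − fₕ)sₕ²/nₕ with Wₕ = Nₕ/N, N = 19288.
Public: Wₕ = 0.53349233; term = 0.53349233²·(1 − 0.20097182)·1.05/2068 = 1.1546682 × 10^-4.
Nonprofit: Wₕ = 0.46650767; term = 0.46650767²·(1 − 0.15825739)·0.15/1424 = 1.9296483 × 10^-5.
Sum = 1.347633 × 10^-4.
SE = √(1.347633 × 10^-4) = 0.0116.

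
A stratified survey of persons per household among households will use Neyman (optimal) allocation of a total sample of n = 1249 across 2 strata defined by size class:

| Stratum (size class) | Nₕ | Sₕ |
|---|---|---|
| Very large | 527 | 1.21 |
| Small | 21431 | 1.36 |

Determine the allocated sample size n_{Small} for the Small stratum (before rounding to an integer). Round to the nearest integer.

Neyman allocation: nₕ = n·NₕSₕ / Σⱼ NⱼSⱼ.
Σ NⱼSⱼ = 527·1.21 + 21431·1.36 = 29783.83.
n_{Small} = 1249·21431·1.36 / 29783.83 = 1222.

1222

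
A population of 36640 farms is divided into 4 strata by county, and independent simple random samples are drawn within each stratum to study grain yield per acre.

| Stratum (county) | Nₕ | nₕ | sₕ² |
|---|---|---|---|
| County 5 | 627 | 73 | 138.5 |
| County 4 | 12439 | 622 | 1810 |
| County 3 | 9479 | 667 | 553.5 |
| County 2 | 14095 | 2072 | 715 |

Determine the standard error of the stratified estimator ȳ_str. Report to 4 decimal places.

0.6437

Var(ȳ_str) = Σₕ Wₕ²(1 − fₕ)sₕ²/nₕ with Wₕ = Nₕ/N, N = 36640.
County 5: Wₕ = 0.01711245; term = 0.01711245²·(1 − 0.11642743)·138.5/73 = 4.9090029 × 10^-4.
County 4: Wₕ = 0.33949236; term = 0.33949236²·(1 − 0.05000402)·1810/622 = 0.31861775.
County 3: Wₕ = 0.25870633; term = 0.25870633²·(1 − 0.07036607)·553.5/667 = 0.051631872.
County 2: Wₕ = 0.38468886; term = 0.38468886²·(1 − 0.14700248)·715/2072 = 0.04355954.
Sum = 0.41430006.
SE = √(0.41430006) = 0.6437.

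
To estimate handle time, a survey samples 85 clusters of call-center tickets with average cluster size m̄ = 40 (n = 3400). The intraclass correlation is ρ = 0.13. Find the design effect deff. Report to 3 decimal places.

deff = 1 + (40 − 1)·0.13 = 1 + 5.07 = 6.07.

6.070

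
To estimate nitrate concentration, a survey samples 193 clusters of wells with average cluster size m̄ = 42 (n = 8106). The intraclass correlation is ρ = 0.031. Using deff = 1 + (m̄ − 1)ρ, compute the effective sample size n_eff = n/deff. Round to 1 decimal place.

deff = 1 + (42 − 1)·0.031 = 1 + 1.271 = 2.271.
n_eff = 8106 / 2.271 = 3569.4.

3569.4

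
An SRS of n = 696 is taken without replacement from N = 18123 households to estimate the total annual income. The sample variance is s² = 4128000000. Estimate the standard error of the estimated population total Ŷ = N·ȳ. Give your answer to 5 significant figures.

Var(Ŷ) = N²·Var(ȳ) = N²·(1 − n/N)·s²/n.
f = 696/18123 = 0.03840424; Var(ȳ) = 0.96159576·4128000000/696 = 5.7032576 × 10^6.
Var(Ŷ) = 18123² · (5.7032576 × 10^6) = 1.8731958 × 10^15.
SE(Ŷ) = √(1.8731958 × 10^15) = 4.3280 × 10^7.

4.3280 × 10^7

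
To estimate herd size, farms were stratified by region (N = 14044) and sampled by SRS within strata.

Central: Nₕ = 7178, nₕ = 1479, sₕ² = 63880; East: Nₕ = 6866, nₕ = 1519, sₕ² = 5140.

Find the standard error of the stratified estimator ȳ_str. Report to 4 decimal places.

3.0964

Var(ȳ_str) = Σₕ Wₕ²(1 − fₕ)sₕ²/nₕ with Wₕ = Nₕ/N, N = 14044.
Central: Wₕ = 0.51110795; term = 0.51110795²·(1 − 0.20604625)·63880/1479 = 8.9581267.
East: Wₕ = 0.48889205; term = 0.48889205²·(1 − 0.22123507)·5140/1519 = 0.6298508.
Sum = 9.5879775.
SE = √(9.5879775) = 3.0964.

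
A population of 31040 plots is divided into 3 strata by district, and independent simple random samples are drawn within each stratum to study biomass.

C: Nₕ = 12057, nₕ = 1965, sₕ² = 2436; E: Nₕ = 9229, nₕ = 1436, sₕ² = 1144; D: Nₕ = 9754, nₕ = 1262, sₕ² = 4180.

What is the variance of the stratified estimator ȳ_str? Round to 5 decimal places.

0.50078

Var(ȳ_str) = Σₕ Wₕ²(1 − fₕ)sₕ²/nₕ with Wₕ = Nₕ/N, N = 31040.
C: Wₕ = 0.38843428; term = 0.38843428²·(1 − 0.16297586)·2436/1965 = 0.15656252.
E: Wₕ = 0.29732603; term = 0.29732603²·(1 − 0.15559649)·1144/1436 = 0.059468568.
D: Wₕ = 0.31423969; term = 0.31423969²·(1 − 0.12938282)·4180/1262 = 0.28475164.
Sum = 0.50078273.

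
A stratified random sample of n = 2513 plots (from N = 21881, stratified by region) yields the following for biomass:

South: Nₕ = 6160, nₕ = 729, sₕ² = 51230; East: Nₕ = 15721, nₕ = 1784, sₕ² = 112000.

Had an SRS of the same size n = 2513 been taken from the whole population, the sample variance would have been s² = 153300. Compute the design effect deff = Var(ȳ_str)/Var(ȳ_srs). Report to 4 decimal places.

Var(ȳ_str) = Σ Wₕ²(1−fₕ)sₕ²/nₕ with Wₕ = Nₕ/21881:
  South: (6160/21881)²·(1−729/6160)·51230/729 = 4.9104694
  East: (15721/21881)²·(1−1784/15721)·112000/1784 = 28.730177
  → Var(ȳ_str) = 33.640646.
Var(ȳ_srs) = (1 − 2513/21881)·153300/2513 = 53.996707.
deff = 33.640646 / 53.996707 = 0.6230.

0.6230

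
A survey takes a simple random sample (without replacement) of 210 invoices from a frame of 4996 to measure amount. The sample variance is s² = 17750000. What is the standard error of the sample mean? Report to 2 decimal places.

284.55

Under SRS without replacement, Var(ȳ) = (1 − f)·s²/n with f = n/N = 210/4996 = 0.04203363.
Var(ȳ) = (1 − 0.04203363)·17750000/210 = 0.95796637·84523.81 = 80970.967.
SE(ȳ) = √(80970.967) = 284.55.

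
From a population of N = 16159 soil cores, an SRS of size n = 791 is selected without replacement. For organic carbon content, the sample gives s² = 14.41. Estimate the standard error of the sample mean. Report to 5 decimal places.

0.13163

Under SRS without replacement, Var(ȳ) = (1 − f)·s²/n with f = n/N = 791/16159 = 0.04895105.
Var(ȳ) = (1 − 0.04895105)·14.41/791 = 0.95104895·0.018217446 = 0.017325683.
SE(ȳ) = √(0.017325683) = 0.13163.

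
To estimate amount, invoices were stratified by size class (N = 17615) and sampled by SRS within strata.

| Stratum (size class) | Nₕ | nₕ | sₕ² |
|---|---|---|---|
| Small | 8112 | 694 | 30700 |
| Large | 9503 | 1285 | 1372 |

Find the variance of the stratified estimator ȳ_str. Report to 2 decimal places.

Var(ȳ_str) = Σₕ Wₕ²(1 − fₕ)sₕ²/nₕ with Wₕ = Nₕ/N, N = 17615.
Small: Wₕ = 0.46051661; term = 0.46051661²·(1 − 0.08555227)·30700/694 = 8.5788363.
Large: Wₕ = 0.53948339; term = 0.53948339²·(1 − 0.13522046)·1372/1285 = 0.26872777.
Sum = 8.8475641.

8.85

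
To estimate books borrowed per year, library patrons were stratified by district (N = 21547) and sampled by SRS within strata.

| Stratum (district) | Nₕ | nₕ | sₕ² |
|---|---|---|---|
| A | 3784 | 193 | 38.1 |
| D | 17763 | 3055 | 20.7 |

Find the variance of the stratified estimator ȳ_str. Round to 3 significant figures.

0.00959

Var(ȳ_str) = Σₕ Wₕ²(1 − fₕ)sₕ²/nₕ with Wₕ = Nₕ/N, N = 21547.
A: Wₕ = 0.17561610; term = 0.17561610²·(1 − 0.05100423)·38.1/193 = 0.0057777743.
D: Wₕ = 0.82438390; term = 0.82438390²·(1 − 0.17198671)·20.7/3055 = 0.0038129003.
Sum = 0.0095906746.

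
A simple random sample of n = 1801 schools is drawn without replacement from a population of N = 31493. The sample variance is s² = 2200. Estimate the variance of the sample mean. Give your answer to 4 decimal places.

1.1517

Under SRS without replacement, Var(ȳ) = (1 − f)·s²/n with f = n/N = 1801/31493 = 0.05718731.
Var(ȳ) = (1 − 0.05718731)·2200/1801 = 0.94281269·1.2215436 = 1.1516868.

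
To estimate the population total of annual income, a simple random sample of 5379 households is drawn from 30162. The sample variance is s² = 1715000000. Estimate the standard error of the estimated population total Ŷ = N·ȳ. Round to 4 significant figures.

1.544 × 10^7

Var(Ŷ) = N²·Var(ȳ) = N²·(1 − n/N)·s²/n.
f = 5379/30162 = 0.17833698; Var(ȳ) = 0.82166302·1715000000/5379 = 261972.87.
Var(Ŷ) = 30162² · 261972.87 = 2.3832883 × 10^14.
SE(Ŷ) = √(2.3832883 × 10^14) = 1.544 × 10^7.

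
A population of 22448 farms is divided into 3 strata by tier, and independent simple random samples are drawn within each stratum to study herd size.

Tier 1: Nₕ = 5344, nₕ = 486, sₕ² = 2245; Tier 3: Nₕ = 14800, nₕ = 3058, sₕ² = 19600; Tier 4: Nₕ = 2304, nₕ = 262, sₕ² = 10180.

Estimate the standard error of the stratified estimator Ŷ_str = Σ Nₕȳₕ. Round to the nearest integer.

Var(Ŷ_str) = Σₕ Nₕ²(1 − fₕ)sₕ²/nₕ.
Tier 1: 5344²·(1 − 486/5344)·2245/486 = 1.1992343 × 10^8.
Tier 3: 14800²·(1 − 3058/14800)·19600/3058 = 1.1138389 × 10^9.
Tier 4: 2304²·(1 − 262/2304)·10180/262 = 1.8280358 × 10^8.
Sum = 1.4165659 × 10^9.
SE = √(1.4165659 × 10^9) = 37637.

37637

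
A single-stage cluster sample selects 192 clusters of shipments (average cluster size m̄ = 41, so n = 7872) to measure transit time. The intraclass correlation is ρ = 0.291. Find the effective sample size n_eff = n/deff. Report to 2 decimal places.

deff = 1 + (41 − 1)·0.291 = 1 + 11.64 = 12.64.
n_eff = 7872 / 12.64 = 622.78.

622.78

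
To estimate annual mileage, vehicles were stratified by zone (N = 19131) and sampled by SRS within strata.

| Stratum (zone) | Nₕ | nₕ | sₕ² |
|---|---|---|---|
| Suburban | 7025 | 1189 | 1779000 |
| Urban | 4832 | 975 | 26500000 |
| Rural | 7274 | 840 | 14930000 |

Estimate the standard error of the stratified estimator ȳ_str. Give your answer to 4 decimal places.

Var(ȳ_str) = Σₕ Wₕ²(1 − fₕ)sₕ²/nₕ with Wₕ = Nₕ/N, N = 19131.
Suburban: Wₕ = 0.36720506; term = 0.36720506²·(1 − 0.16925267)·1779000/1189 = 167.60245.
Urban: Wₕ = 0.25257436; term = 0.25257436²·(1 − 0.20177980)·26500000/975 = 1384.0204.
Rural: Wₕ = 0.38022058; term = 0.38022058²·(1 − 0.11547979)·14930000/840 = 2272.7912.
Sum = 3824.4141.
SE = √(3824.4141) = 61.8418.

61.8418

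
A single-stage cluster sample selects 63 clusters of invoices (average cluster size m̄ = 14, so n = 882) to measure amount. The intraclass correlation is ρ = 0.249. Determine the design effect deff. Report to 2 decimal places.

4.24

deff = 1 + (14 − 1)·0.249 = 1 + 3.237 = 4.237.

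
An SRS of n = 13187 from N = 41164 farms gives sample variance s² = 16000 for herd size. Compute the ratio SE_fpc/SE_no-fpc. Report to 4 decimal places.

0.8244

f = n/N = 13187/41164 = 0.32035274.
SE_no-fpc = √(s²/n) = 1.1015063; SE_fpc = √((1−f)s²/n) = 0.90808975.
Ratio = √(1−f) = 0.82440722.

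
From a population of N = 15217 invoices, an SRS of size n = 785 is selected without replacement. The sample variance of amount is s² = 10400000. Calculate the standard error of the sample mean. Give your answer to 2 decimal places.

Under SRS without replacement, Var(ȳ) = (1 − f)·s²/n with f = n/N = 785/15217 = 0.05158704.
Var(ȳ) = (1 − 0.05158704)·10400000/785 = 0.94841296·13248.408 = 12564.961.
SE(ȳ) = √(12564.961) = 112.09.

112.09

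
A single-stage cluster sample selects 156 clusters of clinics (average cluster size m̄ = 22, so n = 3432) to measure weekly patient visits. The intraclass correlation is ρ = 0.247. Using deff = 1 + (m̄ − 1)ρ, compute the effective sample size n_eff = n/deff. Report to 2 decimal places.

deff = 1 + (22 − 1)·0.247 = 1 + 5.187 = 6.187.
n_eff = 3432 / 6.187 = 554.71.

554.71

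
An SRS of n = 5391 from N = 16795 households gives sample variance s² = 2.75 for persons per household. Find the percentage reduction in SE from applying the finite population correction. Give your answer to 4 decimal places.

f = n/N = 5391/16795 = 0.32098839.
SE_no-fpc = √(s²/n) = 0.022585603; SE_fpc = √((1−f)s²/n) = 0.018611025.
Ratio = √(1−f) = 0.82402161. Reduction = 100·(1 − 0.82402161) = 17.5978%.

17.5978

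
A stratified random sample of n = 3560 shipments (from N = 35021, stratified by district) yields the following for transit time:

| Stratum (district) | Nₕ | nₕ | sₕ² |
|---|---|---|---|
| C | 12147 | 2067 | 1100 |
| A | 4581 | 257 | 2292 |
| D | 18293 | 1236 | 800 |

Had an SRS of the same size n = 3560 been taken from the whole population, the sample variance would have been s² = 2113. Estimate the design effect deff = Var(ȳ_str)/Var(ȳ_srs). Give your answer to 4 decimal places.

0.6786

Var(ȳ_str) = Σ Wₕ²(1−fₕ)sₕ²/nₕ with Wₕ = Nₕ/35021:
  C: (12147/35021)²·(1−2067/12147)·1100/2067 = 0.053128149
  A: (4581/35021)²·(1−257/4581)·2292/257 = 0.14403578
  D: (18293/35021)²·(1−1236/18293)·800/1236 = 0.16466527
  → Var(ȳ_str) = 0.3618292.
Var(ȳ_srs) = (1 − 3560/35021)·2113/3560 = 0.5332041.
deff = 0.3618292 / 0.5332041 = 0.6786.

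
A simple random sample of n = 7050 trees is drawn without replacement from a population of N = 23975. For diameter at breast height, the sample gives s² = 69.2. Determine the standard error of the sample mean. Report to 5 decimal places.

Under SRS without replacement, Var(ȳ) = (1 − f)·s²/n with f = n/N = 7050/23975 = 0.29405631.
Var(ȳ) = (1 − 0.29405631)·69.2/7050 = 0.70594369·0.0098156028 = 0.0069292629.
SE(ȳ) = √(0.0069292629) = 0.08324.

0.08324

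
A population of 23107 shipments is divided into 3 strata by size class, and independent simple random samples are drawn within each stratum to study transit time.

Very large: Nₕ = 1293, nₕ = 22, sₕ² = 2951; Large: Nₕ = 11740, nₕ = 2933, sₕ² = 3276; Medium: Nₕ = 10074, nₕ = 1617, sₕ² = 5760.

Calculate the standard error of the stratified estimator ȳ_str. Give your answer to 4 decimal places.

Var(ȳ_str) = Σₕ Wₕ²(1 − fₕ)sₕ²/nₕ with Wₕ = Nₕ/N, N = 23107.
Very large: Wₕ = 0.05595707; term = 0.05595707²·(1 − 0.01701469)·2951/22 = 0.41286063.
Large: Wₕ = 0.50807115; term = 0.50807115²·(1 − 0.24982964)·3276/2933 = 0.21629217.
Medium: Wₕ = 0.43597178; term = 0.43597178²·(1 − 0.16051221)·5760/1617 = 0.56838631.
Sum = 1.1975391.
SE = √(1.1975391) = 1.0943.

1.0943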